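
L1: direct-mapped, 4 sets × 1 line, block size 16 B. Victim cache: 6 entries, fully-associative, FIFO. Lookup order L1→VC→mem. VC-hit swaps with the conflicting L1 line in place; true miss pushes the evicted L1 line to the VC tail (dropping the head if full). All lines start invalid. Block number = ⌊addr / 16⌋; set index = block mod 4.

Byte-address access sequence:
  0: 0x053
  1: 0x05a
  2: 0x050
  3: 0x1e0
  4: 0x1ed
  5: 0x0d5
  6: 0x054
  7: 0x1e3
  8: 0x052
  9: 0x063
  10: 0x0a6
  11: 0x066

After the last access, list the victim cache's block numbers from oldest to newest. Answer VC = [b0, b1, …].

0: 0x53 (blk 5, set 1) → MISS  vc=[]
1: 0x5a (blk 5, set 1) → L1-HIT  vc=[]
2: 0x50 (blk 5, set 1) → L1-HIT  vc=[]
3: 0x1e0 (blk 30, set 2) → MISS  vc=[]
4: 0x1ed (blk 30, set 2) → L1-HIT  vc=[]
5: 0xd5 (blk 13, set 1) → MISS  vc=[5]
6: 0x54 (blk 5, set 1) → VC-HIT  vc=[13]
7: 0x1e3 (blk 30, set 2) → L1-HIT  vc=[13]
8: 0x52 (blk 5, set 1) → L1-HIT  vc=[13]
9: 0x63 (blk 6, set 2) → MISS  vc=[13, 30]
10: 0xa6 (blk 10, set 2) → MISS  vc=[13, 30, 6]
11: 0x66 (blk 6, set 2) → VC-HIT  vc=[13, 30, 10]

VC = [13, 30, 10]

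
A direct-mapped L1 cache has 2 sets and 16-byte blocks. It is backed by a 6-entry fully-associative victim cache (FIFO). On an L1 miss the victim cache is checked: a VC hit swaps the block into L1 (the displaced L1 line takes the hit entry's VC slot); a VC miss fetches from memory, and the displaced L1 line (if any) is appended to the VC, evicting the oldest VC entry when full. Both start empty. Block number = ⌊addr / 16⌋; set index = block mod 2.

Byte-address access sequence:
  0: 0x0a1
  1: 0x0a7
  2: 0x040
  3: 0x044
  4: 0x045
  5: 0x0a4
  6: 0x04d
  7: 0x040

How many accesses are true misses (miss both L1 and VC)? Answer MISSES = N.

  [0] addr=0xa1 blk=10 s=0: MISS | VC []
  [1] addr=0xa7 blk=10 s=0: L1-HIT | VC []
  [2] addr=0x40 blk=4 s=0: MISS | VC [10]
  [3] addr=0x44 blk=4 s=0: L1-HIT | VC [10]
  [4] addr=0x45 blk=4 s=0: L1-HIT | VC [10]
  [5] addr=0xa4 blk=10 s=0: VC-HIT | VC [4]
  [6] addr=0x4d blk=4 s=0: VC-HIT | VC [10]
  [7] addr=0x40 blk=4 s=0: L1-HIT | VC [10]

MISSES = 2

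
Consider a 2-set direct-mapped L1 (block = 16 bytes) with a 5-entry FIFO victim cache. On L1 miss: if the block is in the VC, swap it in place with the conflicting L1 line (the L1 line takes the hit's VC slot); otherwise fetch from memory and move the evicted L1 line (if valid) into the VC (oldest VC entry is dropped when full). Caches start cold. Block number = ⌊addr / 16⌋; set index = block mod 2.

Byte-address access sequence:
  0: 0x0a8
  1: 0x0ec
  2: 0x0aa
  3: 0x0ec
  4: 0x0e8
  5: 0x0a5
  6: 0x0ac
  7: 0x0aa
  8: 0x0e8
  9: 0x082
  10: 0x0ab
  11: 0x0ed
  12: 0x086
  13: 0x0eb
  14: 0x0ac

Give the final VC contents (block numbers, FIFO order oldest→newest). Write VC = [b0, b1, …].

VC = [8, 14]

  [0] addr=0xa8 blk=10 s=0: MISS | VC []
  [1] addr=0xec blk=14 s=0: MISS | VC [10]
  [2] addr=0xaa blk=10 s=0: VC-HIT | VC [14]
  [3] addr=0xec blk=14 s=0: VC-HIT | VC [10]
  [4] addr=0xe8 blk=14 s=0: L1-HIT | VC [10]
  [5] addr=0xa5 blk=10 s=0: VC-HIT | VC [14]
  [6] addr=0xac blk=10 s=0: L1-HIT | VC [14]
  [7] addr=0xaa blk=10 s=0: L1-HIT | VC [14]
  [8] addr=0xe8 blk=14 s=0: VC-HIT | VC [10]
  [9] addr=0x82 blk=8 s=0: MISS | VC [10, 14]
  [10] addr=0xab blk=10 s=0: VC-HIT | VC [8, 14]
  [11] addr=0xed blk=14 s=0: VC-HIT | VC [8, 10]
  [12] addr=0x86 blk=8 s=0: VC-HIT | VC [14, 10]
  [13] addr=0xeb blk=14 s=0: VC-HIT | VC [8, 10]
  [14] addr=0xac blk=10 s=0: VC-HIT | VC [8, 14]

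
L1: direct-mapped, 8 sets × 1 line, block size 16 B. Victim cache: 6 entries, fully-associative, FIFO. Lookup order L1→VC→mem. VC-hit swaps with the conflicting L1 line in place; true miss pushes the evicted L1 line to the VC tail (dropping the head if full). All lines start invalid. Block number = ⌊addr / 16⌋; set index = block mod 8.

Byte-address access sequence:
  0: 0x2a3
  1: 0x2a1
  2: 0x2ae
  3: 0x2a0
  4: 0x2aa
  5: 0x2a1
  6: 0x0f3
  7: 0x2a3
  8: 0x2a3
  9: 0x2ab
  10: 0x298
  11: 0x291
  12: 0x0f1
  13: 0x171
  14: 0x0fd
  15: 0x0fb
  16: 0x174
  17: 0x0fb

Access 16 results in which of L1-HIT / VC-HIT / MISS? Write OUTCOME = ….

0: 0x2a3 (blk 42, set 2) → MISS  vc=[]
1: 0x2a1 (blk 42, set 2) → L1-HIT  vc=[]
2: 0x2ae (blk 42, set 2) → L1-HIT  vc=[]
3: 0x2a0 (blk 42, set 2) → L1-HIT  vc=[]
4: 0x2aa (blk 42, set 2) → L1-HIT  vc=[]
5: 0x2a1 (blk 42, set 2) → L1-HIT  vc=[]
6: 0xf3 (blk 15, set 7) → MISS  vc=[]
7: 0x2a3 (blk 42, set 2) → L1-HIT  vc=[]
8: 0x2a3 (blk 42, set 2) → L1-HIT  vc=[]
9: 0x2ab (blk 42, set 2) → L1-HIT  vc=[]
10: 0x298 (blk 41, set 1) → MISS  vc=[]
11: 0x291 (blk 41, set 1) → L1-HIT  vc=[]
12: 0xf1 (blk 15, set 7) → L1-HIT  vc=[]
13: 0x171 (blk 23, set 7) → MISS  vc=[15]
14: 0xfd (blk 15, set 7) → VC-HIT  vc=[23]
15: 0xfb (blk 15, set 7) → L1-HIT  vc=[23]
16: 0x174 (blk 23, set 7) → VC-HIT  vc=[15]
17: 0xfb (blk 15, set 7) → VC-HIT  vc=[23]

OUTCOME = VC-HIT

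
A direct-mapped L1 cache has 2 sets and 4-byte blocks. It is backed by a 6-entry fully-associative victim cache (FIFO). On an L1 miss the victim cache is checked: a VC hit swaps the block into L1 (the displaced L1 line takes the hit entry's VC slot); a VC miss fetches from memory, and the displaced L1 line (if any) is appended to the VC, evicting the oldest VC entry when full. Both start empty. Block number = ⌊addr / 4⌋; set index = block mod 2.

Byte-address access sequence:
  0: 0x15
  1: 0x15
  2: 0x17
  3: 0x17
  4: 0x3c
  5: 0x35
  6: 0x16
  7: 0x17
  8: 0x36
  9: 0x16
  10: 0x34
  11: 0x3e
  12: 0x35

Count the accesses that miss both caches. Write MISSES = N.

0: 0x15 (blk 5, set 1) → MISS  vc=[]
1: 0x15 (blk 5, set 1) → L1-HIT  vc=[]
2: 0x17 (blk 5, set 1) → L1-HIT  vc=[]
3: 0x17 (blk 5, set 1) → L1-HIT  vc=[]
4: 0x3c (blk 15, set 1) → MISS  vc=[5]
5: 0x35 (blk 13, set 1) → MISS  vc=[5, 15]
6: 0x16 (blk 5, set 1) → VC-HIT  vc=[13, 15]
7: 0x17 (blk 5, set 1) → L1-HIT  vc=[13, 15]
8: 0x36 (blk 13, set 1) → VC-HIT  vc=[5, 15]
9: 0x16 (blk 5, set 1) → VC-HIT  vc=[13, 15]
10: 0x34 (blk 13, set 1) → VC-HIT  vc=[5, 15]
11: 0x3e (blk 15, set 1) → VC-HIT  vc=[5, 13]
12: 0x35 (blk 13, set 1) → VC-HIT  vc=[5, 15]

MISSES = 3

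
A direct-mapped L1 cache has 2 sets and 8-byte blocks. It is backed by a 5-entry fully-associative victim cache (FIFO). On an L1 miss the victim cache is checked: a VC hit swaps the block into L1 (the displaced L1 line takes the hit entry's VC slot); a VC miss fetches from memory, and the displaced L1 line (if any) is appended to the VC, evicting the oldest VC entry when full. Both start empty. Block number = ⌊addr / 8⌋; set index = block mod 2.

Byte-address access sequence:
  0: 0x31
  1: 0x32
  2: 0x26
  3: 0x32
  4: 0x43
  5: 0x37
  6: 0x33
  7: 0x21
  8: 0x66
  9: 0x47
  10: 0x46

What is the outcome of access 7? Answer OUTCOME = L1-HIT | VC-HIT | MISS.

OUTCOME = VC-HIT

0: 0x31 (blk 6, set 0) → MISS  vc=[]
1: 0x32 (blk 6, set 0) → L1-HIT  vc=[]
2: 0x26 (blk 4, set 0) → MISS  vc=[6]
3: 0x32 (blk 6, set 0) → VC-HIT  vc=[4]
4: 0x43 (blk 8, set 0) → MISS  vc=[4, 6]
5: 0x37 (blk 6, set 0) → VC-HIT  vc=[4, 8]
6: 0x33 (blk 6, set 0) → L1-HIT  vc=[4, 8]
7: 0x21 (blk 4, set 0) → VC-HIT  vc=[6, 8]
8: 0x66 (blk 12, set 0) → MISS  vc=[6, 8, 4]
9: 0x47 (blk 8, set 0) → VC-HIT  vc=[6, 12, 4]
10: 0x46 (blk 8, set 0) → L1-HIT  vc=[6, 12, 4]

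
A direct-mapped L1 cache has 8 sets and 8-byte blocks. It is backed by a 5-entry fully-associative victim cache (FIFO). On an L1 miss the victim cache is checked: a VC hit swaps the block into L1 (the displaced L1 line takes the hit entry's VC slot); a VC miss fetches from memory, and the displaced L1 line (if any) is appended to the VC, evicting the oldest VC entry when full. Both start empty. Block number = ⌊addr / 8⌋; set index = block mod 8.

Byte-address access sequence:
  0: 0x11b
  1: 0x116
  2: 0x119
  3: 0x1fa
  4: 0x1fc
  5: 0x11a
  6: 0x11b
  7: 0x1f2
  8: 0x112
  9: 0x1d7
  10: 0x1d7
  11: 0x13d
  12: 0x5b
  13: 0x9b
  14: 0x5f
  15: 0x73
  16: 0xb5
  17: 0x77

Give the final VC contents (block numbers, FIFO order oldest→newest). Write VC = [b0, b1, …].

#0 0x11b→b35/s3 MISS; vc=[]
#1 0x116→b34/s2 MISS; vc=[]
#2 0x119→b35/s3 L1-HIT; vc=[]
#3 0x1fa→b63/s7 MISS; vc=[]
#4 0x1fc→b63/s7 L1-HIT; vc=[]
#5 0x11a→b35/s3 L1-HIT; vc=[]
#6 0x11b→b35/s3 L1-HIT; vc=[]
#7 0x1f2→b62/s6 MISS; vc=[]
#8 0x112→b34/s2 L1-HIT; vc=[]
#9 0x1d7→b58/s2 MISS; vc=[34]
#10 0x1d7→b58/s2 L1-HIT; vc=[34]
#11 0x13d→b39/s7 MISS; vc=[34,63]
#12 0x5b→b11/s3 MISS; vc=[34,63,35]
#13 0x9b→b19/s3 MISS; vc=[34,63,35,11]
#14 0x5f→b11/s3 VC-HIT; vc=[34,63,35,19]
#15 0x73→b14/s6 MISS; vc=[34,63,35,19,62]
#16 0xb5→b22/s6 MISS; vc=[63,35,19,62,14]
#17 0x77→b14/s6 VC-HIT; vc=[63,35,19,62,22]

VC = [63, 35, 19, 62, 22]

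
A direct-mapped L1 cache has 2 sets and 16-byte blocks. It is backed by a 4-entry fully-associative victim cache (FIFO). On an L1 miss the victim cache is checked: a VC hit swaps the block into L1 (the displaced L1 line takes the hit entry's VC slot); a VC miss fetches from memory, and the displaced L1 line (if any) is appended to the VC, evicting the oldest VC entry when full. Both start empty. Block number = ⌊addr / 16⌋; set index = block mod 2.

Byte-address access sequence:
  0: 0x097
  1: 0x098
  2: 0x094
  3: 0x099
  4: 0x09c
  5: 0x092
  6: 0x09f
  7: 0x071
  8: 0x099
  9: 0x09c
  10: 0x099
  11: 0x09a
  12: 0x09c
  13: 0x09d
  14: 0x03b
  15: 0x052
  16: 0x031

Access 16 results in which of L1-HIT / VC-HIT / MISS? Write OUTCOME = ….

0: 0x97 (blk 9, set 1) → MISS  vc=[]
1: 0x98 (blk 9, set 1) → L1-HIT  vc=[]
2: 0x94 (blk 9, set 1) → L1-HIT  vc=[]
3: 0x99 (blk 9, set 1) → L1-HIT  vc=[]
4: 0x9c (blk 9, set 1) → L1-HIT  vc=[]
5: 0x92 (blk 9, set 1) → L1-HIT  vc=[]
6: 0x9f (blk 9, set 1) → L1-HIT  vc=[]
7: 0x71 (blk 7, set 1) → MISS  vc=[9]
8: 0x99 (blk 9, set 1) → VC-HIT  vc=[7]
9: 0x9c (blk 9, set 1) → L1-HIT  vc=[7]
10: 0x99 (blk 9, set 1) → L1-HIT  vc=[7]
11: 0x9a (blk 9, set 1) → L1-HIT  vc=[7]
12: 0x9c (blk 9, set 1) → L1-HIT  vc=[7]
13: 0x9d (blk 9, set 1) → L1-HIT  vc=[7]
14: 0x3b (blk 3, set 1) → MISS  vc=[7, 9]
15: 0x52 (blk 5, set 1) → MISS  vc=[7, 9, 3]
16: 0x31 (blk 3, set 1) → VC-HIT  vc=[7, 9, 5]

OUTCOME = VC-HIT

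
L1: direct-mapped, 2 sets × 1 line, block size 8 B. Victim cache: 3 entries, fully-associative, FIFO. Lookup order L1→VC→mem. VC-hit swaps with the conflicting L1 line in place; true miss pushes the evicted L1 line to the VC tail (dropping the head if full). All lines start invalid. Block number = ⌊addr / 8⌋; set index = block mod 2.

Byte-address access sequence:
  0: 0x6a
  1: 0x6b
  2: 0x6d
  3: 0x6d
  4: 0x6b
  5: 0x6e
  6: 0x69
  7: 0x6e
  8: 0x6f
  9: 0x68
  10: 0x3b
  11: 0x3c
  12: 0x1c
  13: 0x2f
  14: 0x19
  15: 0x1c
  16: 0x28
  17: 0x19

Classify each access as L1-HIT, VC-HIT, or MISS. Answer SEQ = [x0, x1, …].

SEQ = [MISS, L1-HIT, L1-HIT, L1-HIT, L1-HIT, L1-HIT, L1-HIT, L1-HIT, L1-HIT, L1-HIT, MISS, L1-HIT, MISS, MISS, VC-HIT, L1-HIT, VC-HIT, VC-HIT]

#0 0x6a→b13/s1 MISS; vc=[]
#1 0x6b→b13/s1 L1-HIT; vc=[]
#2 0x6d→b13/s1 L1-HIT; vc=[]
#3 0x6d→b13/s1 L1-HIT; vc=[]
#4 0x6b→b13/s1 L1-HIT; vc=[]
#5 0x6e→b13/s1 L1-HIT; vc=[]
#6 0x69→b13/s1 L1-HIT; vc=[]
#7 0x6e→b13/s1 L1-HIT; vc=[]
#8 0x6f→b13/s1 L1-HIT; vc=[]
#9 0x68→b13/s1 L1-HIT; vc=[]
#10 0x3b→b7/s1 MISS; vc=[13]
#11 0x3c→b7/s1 L1-HIT; vc=[13]
#12 0x1c→b3/s1 MISS; vc=[13,7]
#13 0x2f→b5/s1 MISS; vc=[13,7,3]
#14 0x19→b3/s1 VC-HIT; vc=[13,7,5]
#15 0x1c→b3/s1 L1-HIT; vc=[13,7,5]
#16 0x28→b5/s1 VC-HIT; vc=[13,7,3]
#17 0x19→b3/s1 VC-HIT; vc=[13,7,5]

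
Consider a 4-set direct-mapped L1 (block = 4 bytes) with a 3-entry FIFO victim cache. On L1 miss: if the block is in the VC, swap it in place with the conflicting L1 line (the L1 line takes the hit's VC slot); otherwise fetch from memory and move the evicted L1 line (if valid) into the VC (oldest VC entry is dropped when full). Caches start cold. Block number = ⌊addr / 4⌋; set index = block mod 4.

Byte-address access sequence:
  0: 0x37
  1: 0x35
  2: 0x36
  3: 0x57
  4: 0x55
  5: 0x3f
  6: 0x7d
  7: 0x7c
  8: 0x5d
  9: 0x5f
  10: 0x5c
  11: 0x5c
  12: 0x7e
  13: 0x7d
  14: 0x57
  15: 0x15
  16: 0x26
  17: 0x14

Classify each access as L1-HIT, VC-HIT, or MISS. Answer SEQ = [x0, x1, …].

0: 0x37 (blk 13, set 1) → MISS  vc=[]
1: 0x35 (blk 13, set 1) → L1-HIT  vc=[]
2: 0x36 (blk 13, set 1) → L1-HIT  vc=[]
3: 0x57 (blk 21, set 1) → MISS  vc=[13]
4: 0x55 (blk 21, set 1) → L1-HIT  vc=[13]
5: 0x3f (blk 15, set 3) → MISS  vc=[13]
6: 0x7d (blk 31, set 3) → MISS  vc=[13, 15]
7: 0x7c (blk 31, set 3) → L1-HIT  vc=[13, 15]
8: 0x5d (blk 23, set 3) → MISS  vc=[13, 15, 31]
9: 0x5f (blk 23, set 3) → L1-HIT  vc=[13, 15, 31]
10: 0x5c (blk 23, set 3) → L1-HIT  vc=[13, 15, 31]
11: 0x5c (blk 23, set 3) → L1-HIT  vc=[13, 15, 31]
12: 0x7e (blk 31, set 3) → VC-HIT  vc=[13, 15, 23]
13: 0x7d (blk 31, set 3) → L1-HIT  vc=[13, 15, 23]
14: 0x57 (blk 21, set 1) → L1-HIT  vc=[13, 15, 23]
15: 0x15 (blk 5, set 1) → MISS  vc=[15, 23, 21]
16: 0x26 (blk 9, set 1) → MISS  vc=[23, 21, 5]
17: 0x14 (blk 5, set 1) → VC-HIT  vc=[23, 21, 9]

SEQ = [MISS, L1-HIT, L1-HIT, MISS, L1-HIT, MISS, MISS, L1-HIT, MISS, L1-HIT, L1-HIT, L1-HIT, VC-HIT, L1-HIT, L1-HIT, MISS, MISS, VC-HIT]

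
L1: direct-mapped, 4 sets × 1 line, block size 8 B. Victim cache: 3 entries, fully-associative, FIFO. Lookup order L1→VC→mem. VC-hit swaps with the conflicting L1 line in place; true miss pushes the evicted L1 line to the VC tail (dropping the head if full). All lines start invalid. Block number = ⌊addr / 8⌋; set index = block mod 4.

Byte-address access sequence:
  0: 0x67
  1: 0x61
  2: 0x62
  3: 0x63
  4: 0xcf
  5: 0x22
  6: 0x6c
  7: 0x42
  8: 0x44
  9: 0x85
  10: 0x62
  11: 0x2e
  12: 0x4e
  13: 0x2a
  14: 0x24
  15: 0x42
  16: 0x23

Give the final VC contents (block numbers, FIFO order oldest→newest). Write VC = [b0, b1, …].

  [0] addr=0x67 blk=12 s=0: MISS | VC []
  [1] addr=0x61 blk=12 s=0: L1-HIT | VC []
  [2] addr=0x62 blk=12 s=0: L1-HIT | VC []
  [3] addr=0x63 blk=12 s=0: L1-HIT | VC []
  [4] addr=0xcf blk=25 s=1: MISS | VC []
  [5] addr=0x22 blk=4 s=0: MISS | VC [12]
  [6] addr=0x6c blk=13 s=1: MISS | VC [12, 25]
  [7] addr=0x42 blk=8 s=0: MISS | VC [12, 25, 4]
  [8] addr=0x44 blk=8 s=0: L1-HIT | VC [12, 25, 4]
  [9] addr=0x85 blk=16 s=0: MISS | VC [25, 4, 8]
  [10] addr=0x62 blk=12 s=0: MISS | VC [4, 8, 16]
  [11] addr=0x2e blk=5 s=1: MISS | VC [8, 16, 13]
  [12] addr=0x4e blk=9 s=1: MISS | VC [16, 13, 5]
  [13] addr=0x2a blk=5 s=1: VC-HIT | VC [16, 13, 9]
  [14] addr=0x24 blk=4 s=0: MISS | VC [13, 9, 12]
  [15] addr=0x42 blk=8 s=0: MISS | VC [9, 12, 4]
  [16] addr=0x23 blk=4 s=0: VC-HIT | VC [9, 12, 8]

VC = [9, 12, 8]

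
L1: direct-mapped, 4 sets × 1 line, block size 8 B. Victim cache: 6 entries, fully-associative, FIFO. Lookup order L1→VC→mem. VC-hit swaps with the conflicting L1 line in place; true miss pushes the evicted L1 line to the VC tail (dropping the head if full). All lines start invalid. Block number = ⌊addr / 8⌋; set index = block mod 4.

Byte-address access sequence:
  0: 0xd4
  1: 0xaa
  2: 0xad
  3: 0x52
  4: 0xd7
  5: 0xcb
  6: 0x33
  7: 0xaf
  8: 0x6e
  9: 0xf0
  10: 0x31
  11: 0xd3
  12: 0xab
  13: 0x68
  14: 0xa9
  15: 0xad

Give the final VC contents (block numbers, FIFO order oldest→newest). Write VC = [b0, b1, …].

VC = [10, 25, 6, 13, 30]

  [0] addr=0xd4 blk=26 s=2: MISS | VC []
  [1] addr=0xaa blk=21 s=1: MISS | VC []
  [2] addr=0xad blk=21 s=1: L1-HIT | VC []
  [3] addr=0x52 blk=10 s=2: MISS | VC [26]
  [4] addr=0xd7 blk=26 s=2: VC-HIT | VC [10]
  [5] addr=0xcb blk=25 s=1: MISS | VC [10, 21]
  [6] addr=0x33 blk=6 s=2: MISS | VC [10, 21, 26]
  [7] addr=0xaf blk=21 s=1: VC-HIT | VC [10, 25, 26]
  [8] addr=0x6e blk=13 s=1: MISS | VC [10, 25, 26, 21]
  [9] addr=0xf0 blk=30 s=2: MISS | VC [10, 25, 26, 21, 6]
  [10] addr=0x31 blk=6 s=2: VC-HIT | VC [10, 25, 26, 21, 30]
  [11] addr=0xd3 blk=26 s=2: VC-HIT | VC [10, 25, 6, 21, 30]
  [12] addr=0xab blk=21 s=1: VC-HIT | VC [10, 25, 6, 13, 30]
  [13] addr=0x68 blk=13 s=1: VC-HIT | VC [10, 25, 6, 21, 30]
  [14] addr=0xa9 blk=21 s=1: VC-HIT | VC [10, 25, 6, 13, 30]
  [15] addr=0xad blk=21 s=1: L1-HIT | VC [10, 25, 6, 13, 30]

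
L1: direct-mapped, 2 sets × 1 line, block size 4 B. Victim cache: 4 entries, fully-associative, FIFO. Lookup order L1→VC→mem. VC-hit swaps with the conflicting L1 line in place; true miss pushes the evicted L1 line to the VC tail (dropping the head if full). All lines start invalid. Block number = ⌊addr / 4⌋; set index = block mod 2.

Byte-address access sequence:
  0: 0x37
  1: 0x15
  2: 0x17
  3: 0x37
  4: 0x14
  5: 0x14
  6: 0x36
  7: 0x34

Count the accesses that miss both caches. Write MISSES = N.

0: 0x37 (blk 13, set 1) → MISS  vc=[]
1: 0x15 (blk 5, set 1) → MISS  vc=[13]
2: 0x17 (blk 5, set 1) → L1-HIT  vc=[13]
3: 0x37 (blk 13, set 1) → VC-HIT  vc=[5]
4: 0x14 (blk 5, set 1) → VC-HIT  vc=[13]
5: 0x14 (blk 5, set 1) → L1-HIT  vc=[13]
6: 0x36 (blk 13, set 1) → VC-HIT  vc=[5]
7: 0x34 (blk 13, set 1) → L1-HIT  vc=[5]

MISSES = 2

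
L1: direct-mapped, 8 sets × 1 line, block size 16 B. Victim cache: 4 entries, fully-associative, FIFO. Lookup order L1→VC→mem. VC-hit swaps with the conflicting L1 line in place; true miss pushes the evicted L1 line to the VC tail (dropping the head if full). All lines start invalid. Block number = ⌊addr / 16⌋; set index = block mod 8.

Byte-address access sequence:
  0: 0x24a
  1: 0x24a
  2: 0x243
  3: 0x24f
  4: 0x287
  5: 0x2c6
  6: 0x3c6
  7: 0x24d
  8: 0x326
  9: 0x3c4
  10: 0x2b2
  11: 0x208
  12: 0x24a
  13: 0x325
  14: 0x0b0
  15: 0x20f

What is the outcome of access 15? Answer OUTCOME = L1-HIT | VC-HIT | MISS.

#0 0x24a→b36/s4 MISS; vc=[]
#1 0x24a→b36/s4 L1-HIT; vc=[]
#2 0x243→b36/s4 L1-HIT; vc=[]
#3 0x24f→b36/s4 L1-HIT; vc=[]
#4 0x287→b40/s0 MISS; vc=[]
#5 0x2c6→b44/s4 MISS; vc=[36]
#6 0x3c6→b60/s4 MISS; vc=[36,44]
#7 0x24d→b36/s4 VC-HIT; vc=[60,44]
#8 0x326→b50/s2 MISS; vc=[60,44]
#9 0x3c4→b60/s4 VC-HIT; vc=[36,44]
#10 0x2b2→b43/s3 MISS; vc=[36,44]
#11 0x208→b32/s0 MISS; vc=[36,44,40]
#12 0x24a→b36/s4 VC-HIT; vc=[60,44,40]
#13 0x325→b50/s2 L1-HIT; vc=[60,44,40]
#14 0xb0→b11/s3 MISS; vc=[60,44,40,43]
#15 0x20f→b32/s0 L1-HIT; vc=[60,44,40,43]

OUTCOME = L1-HIT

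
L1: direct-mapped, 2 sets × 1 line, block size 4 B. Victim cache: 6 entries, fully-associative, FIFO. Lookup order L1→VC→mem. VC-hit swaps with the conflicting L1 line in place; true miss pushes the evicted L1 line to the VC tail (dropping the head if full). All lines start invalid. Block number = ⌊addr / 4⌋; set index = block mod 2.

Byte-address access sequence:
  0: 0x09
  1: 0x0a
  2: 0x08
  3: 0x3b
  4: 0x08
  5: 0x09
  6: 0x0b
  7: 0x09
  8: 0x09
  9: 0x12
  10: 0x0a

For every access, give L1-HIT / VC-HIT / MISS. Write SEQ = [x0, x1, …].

SEQ = [MISS, L1-HIT, L1-HIT, MISS, VC-HIT, L1-HIT, L1-HIT, L1-HIT, L1-HIT, MISS, VC-HIT]

0: 0x9 (blk 2, set 0) → MISS  vc=[]
1: 0xa (blk 2, set 0) → L1-HIT  vc=[]
2: 0x8 (blk 2, set 0) → L1-HIT  vc=[]
3: 0x3b (blk 14, set 0) → MISS  vc=[2]
4: 0x8 (blk 2, set 0) → VC-HIT  vc=[14]
5: 0x9 (blk 2, set 0) → L1-HIT  vc=[14]
6: 0xb (blk 2, set 0) → L1-HIT  vc=[14]
7: 0x9 (blk 2, set 0) → L1-HIT  vc=[14]
8: 0x9 (blk 2, set 0) → L1-HIT  vc=[14]
9: 0x12 (blk 4, set 0) → MISS  vc=[14, 2]
10: 0xa (blk 2, set 0) → VC-HIT  vc=[14, 4]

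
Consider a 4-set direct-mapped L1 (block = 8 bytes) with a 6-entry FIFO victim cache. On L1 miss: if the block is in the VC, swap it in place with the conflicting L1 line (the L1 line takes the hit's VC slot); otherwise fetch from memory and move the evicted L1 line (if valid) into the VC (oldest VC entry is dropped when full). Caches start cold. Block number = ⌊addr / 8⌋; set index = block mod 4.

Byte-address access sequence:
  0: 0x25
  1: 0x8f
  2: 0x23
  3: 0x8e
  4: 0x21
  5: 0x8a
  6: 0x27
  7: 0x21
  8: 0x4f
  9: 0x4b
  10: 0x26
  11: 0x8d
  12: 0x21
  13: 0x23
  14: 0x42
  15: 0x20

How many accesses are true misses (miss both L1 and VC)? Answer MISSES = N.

#0 0x25→b4/s0 MISS; vc=[]
#1 0x8f→b17/s1 MISS; vc=[]
#2 0x23→b4/s0 L1-HIT; vc=[]
#3 0x8e→b17/s1 L1-HIT; vc=[]
#4 0x21→b4/s0 L1-HIT; vc=[]
#5 0x8a→b17/s1 L1-HIT; vc=[]
#6 0x27→b4/s0 L1-HIT; vc=[]
#7 0x21→b4/s0 L1-HIT; vc=[]
#8 0x4f→b9/s1 MISS; vc=[17]
#9 0x4b→b9/s1 L1-HIT; vc=[17]
#10 0x26→b4/s0 L1-HIT; vc=[17]
#11 0x8d→b17/s1 VC-HIT; vc=[9]
#12 0x21→b4/s0 L1-HIT; vc=[9]
#13 0x23→b4/s0 L1-HIT; vc=[9]
#14 0x42→b8/s0 MISS; vc=[9,4]
#15 0x20→b4/s0 VC-HIT; vc=[9,8]

MISSES = 4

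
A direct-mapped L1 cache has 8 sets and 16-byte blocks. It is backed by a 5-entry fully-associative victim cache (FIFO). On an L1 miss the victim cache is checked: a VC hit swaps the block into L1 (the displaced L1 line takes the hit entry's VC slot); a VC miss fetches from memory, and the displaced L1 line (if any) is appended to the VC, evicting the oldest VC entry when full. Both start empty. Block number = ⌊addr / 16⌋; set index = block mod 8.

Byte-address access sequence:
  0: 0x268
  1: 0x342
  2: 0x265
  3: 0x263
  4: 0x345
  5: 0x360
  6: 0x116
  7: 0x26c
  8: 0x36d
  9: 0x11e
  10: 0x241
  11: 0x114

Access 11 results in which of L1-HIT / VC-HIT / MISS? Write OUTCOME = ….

0: 0x268 (blk 38, set 6) → MISS  vc=[]
1: 0x342 (blk 52, set 4) → MISS  vc=[]
2: 0x265 (blk 38, set 6) → L1-HIT  vc=[]
3: 0x263 (blk 38, set 6) → L1-HIT  vc=[]
4: 0x345 (blk 52, set 4) → L1-HIT  vc=[]
5: 0x360 (blk 54, set 6) → MISS  vc=[38]
6: 0x116 (blk 17, set 1) → MISS  vc=[38]
7: 0x26c (blk 38, set 6) → VC-HIT  vc=[54]
8: 0x36d (blk 54, set 6) → VC-HIT  vc=[38]
9: 0x11e (blk 17, set 1) → L1-HIT  vc=[38]
10: 0x241 (blk 36, set 4) → MISS  vc=[38, 52]
11: 0x114 (blk 17, set 1) → L1-HIT  vc=[38, 52]

OUTCOME = L1-HIT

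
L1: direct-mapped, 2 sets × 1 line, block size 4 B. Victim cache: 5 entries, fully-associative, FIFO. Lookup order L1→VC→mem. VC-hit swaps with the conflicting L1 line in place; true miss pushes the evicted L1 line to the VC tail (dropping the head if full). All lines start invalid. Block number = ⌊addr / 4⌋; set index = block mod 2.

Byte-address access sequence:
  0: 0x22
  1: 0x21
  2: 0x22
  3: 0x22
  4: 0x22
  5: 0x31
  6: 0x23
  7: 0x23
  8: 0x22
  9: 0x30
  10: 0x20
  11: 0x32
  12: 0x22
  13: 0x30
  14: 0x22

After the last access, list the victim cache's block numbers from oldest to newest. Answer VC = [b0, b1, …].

VC = [12]

  [0] addr=0x22 blk=8 s=0: MISS | VC []
  [1] addr=0x21 blk=8 s=0: L1-HIT | VC []
  [2] addr=0x22 blk=8 s=0: L1-HIT | VC []
  [3] addr=0x22 blk=8 s=0: L1-HIT | VC []
  [4] addr=0x22 blk=8 s=0: L1-HIT | VC []
  [5] addr=0x31 blk=12 s=0: MISS | VC [8]
  [6] addr=0x23 blk=8 s=0: VC-HIT | VC [12]
  [7] addr=0x23 blk=8 s=0: L1-HIT | VC [12]
  [8] addr=0x22 blk=8 s=0: L1-HIT | VC [12]
  [9] addr=0x30 blk=12 s=0: VC-HIT | VC [8]
  [10] addr=0x20 blk=8 s=0: VC-HIT | VC [12]
  [11] addr=0x32 blk=12 s=0: VC-HIT | VC [8]
  [12] addr=0x22 blk=8 s=0: VC-HIT | VC [12]
  [13] addr=0x30 blk=12 s=0: VC-HIT | VC [8]
  [14] addr=0x22 blk=8 s=0: VC-HIT | VC [12]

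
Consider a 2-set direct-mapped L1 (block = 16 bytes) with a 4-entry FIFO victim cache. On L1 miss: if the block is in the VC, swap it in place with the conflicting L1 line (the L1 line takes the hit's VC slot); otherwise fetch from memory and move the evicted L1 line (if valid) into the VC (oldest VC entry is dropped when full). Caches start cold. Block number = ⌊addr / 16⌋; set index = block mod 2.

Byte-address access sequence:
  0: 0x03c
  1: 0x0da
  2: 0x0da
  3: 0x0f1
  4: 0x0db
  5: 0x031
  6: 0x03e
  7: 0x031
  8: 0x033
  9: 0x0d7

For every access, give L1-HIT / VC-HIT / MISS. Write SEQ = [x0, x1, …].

0: 0x3c (blk 3, set 1) → MISS  vc=[]
1: 0xda (blk 13, set 1) → MISS  vc=[3]
2: 0xda (blk 13, set 1) → L1-HIT  vc=[3]
3: 0xf1 (blk 15, set 1) → MISS  vc=[3, 13]
4: 0xdb (blk 13, set 1) → VC-HIT  vc=[3, 15]
5: 0x31 (blk 3, set 1) → VC-HIT  vc=[13, 15]
6: 0x3e (blk 3, set 1) → L1-HIT  vc=[13, 15]
7: 0x31 (blk 3, set 1) → L1-HIT  vc=[13, 15]
8: 0x33 (blk 3, set 1) → L1-HIT  vc=[13, 15]
9: 0xd7 (blk 13, set 1) → VC-HIT  vc=[3, 15]

SEQ = [MISS, MISS, L1-HIT, MISS, VC-HIT, VC-HIT, L1-HIT, L1-HIT, L1-HIT, VC-HIT]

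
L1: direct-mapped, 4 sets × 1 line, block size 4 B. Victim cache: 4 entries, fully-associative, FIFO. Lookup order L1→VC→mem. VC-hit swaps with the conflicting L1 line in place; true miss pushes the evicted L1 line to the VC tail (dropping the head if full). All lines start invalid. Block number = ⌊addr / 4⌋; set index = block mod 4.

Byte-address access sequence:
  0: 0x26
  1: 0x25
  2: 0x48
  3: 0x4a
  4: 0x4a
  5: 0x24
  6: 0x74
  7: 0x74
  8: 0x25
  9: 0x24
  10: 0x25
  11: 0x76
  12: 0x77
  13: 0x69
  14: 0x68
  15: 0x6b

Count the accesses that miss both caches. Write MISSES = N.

#0 0x26→b9/s1 MISS; vc=[]
#1 0x25→b9/s1 L1-HIT; vc=[]
#2 0x48→b18/s2 MISS; vc=[]
#3 0x4a→b18/s2 L1-HIT; vc=[]
#4 0x4a→b18/s2 L1-HIT; vc=[]
#5 0x24→b9/s1 L1-HIT; vc=[]
#6 0x74→b29/s1 MISS; vc=[9]
#7 0x74→b29/s1 L1-HIT; vc=[9]
#8 0x25→b9/s1 VC-HIT; vc=[29]
#9 0x24→b9/s1 L1-HIT; vc=[29]
#10 0x25→b9/s1 L1-HIT; vc=[29]
#11 0x76→b29/s1 VC-HIT; vc=[9]
#12 0x77→b29/s1 L1-HIT; vc=[9]
#13 0x69→b26/s2 MISS; vc=[9,18]
#14 0x68→b26/s2 L1-HIT; vc=[9,18]
#15 0x6b→b26/s2 L1-HIT; vc=[9,18]

MISSES = 4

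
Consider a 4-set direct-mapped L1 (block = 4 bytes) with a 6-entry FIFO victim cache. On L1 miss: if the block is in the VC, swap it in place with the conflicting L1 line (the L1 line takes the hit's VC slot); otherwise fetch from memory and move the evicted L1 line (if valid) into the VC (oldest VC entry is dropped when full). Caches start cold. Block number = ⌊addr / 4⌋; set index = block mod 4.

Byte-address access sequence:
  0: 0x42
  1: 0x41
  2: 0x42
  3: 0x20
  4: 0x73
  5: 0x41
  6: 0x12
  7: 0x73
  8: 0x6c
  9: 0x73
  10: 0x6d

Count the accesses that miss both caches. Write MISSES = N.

0: 0x42 (blk 16, set 0) → MISS  vc=[]
1: 0x41 (blk 16, set 0) → L1-HIT  vc=[]
2: 0x42 (blk 16, set 0) → L1-HIT  vc=[]
3: 0x20 (blk 8, set 0) → MISS  vc=[16]
4: 0x73 (blk 28, set 0) → MISS  vc=[16, 8]
5: 0x41 (blk 16, set 0) → VC-HIT  vc=[28, 8]
6: 0x12 (blk 4, set 0) → MISS  vc=[28, 8, 16]
7: 0x73 (blk 28, set 0) → VC-HIT  vc=[4, 8, 16]
8: 0x6c (blk 27, set 3) → MISS  vc=[4, 8, 16]
9: 0x73 (blk 28, set 0) → L1-HIT  vc=[4, 8, 16]
10: 0x6d (blk 27, set 3) → L1-HIT  vc=[4, 8, 16]

MISSES = 5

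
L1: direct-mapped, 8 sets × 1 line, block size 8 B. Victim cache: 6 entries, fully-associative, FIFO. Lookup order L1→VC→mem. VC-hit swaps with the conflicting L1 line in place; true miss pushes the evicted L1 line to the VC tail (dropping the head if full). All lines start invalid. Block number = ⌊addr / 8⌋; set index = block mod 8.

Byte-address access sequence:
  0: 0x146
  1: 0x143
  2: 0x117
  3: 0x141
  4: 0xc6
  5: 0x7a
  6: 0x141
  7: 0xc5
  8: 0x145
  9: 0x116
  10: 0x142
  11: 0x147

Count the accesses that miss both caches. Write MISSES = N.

#0 0x146→b40/s0 MISS; vc=[]
#1 0x143→b40/s0 L1-HIT; vc=[]
#2 0x117→b34/s2 MISS; vc=[]
#3 0x141→b40/s0 L1-HIT; vc=[]
#4 0xc6→b24/s0 MISS; vc=[40]
#5 0x7a→b15/s7 MISS; vc=[40]
#6 0x141→b40/s0 VC-HIT; vc=[24]
#7 0xc5→b24/s0 VC-HIT; vc=[40]
#8 0x145→b40/s0 VC-HIT; vc=[24]
#9 0x116→b34/s2 L1-HIT; vc=[24]
#10 0x142→b40/s0 L1-HIT; vc=[24]
#11 0x147→b40/s0 L1-HIT; vc=[24]

MISSES = 4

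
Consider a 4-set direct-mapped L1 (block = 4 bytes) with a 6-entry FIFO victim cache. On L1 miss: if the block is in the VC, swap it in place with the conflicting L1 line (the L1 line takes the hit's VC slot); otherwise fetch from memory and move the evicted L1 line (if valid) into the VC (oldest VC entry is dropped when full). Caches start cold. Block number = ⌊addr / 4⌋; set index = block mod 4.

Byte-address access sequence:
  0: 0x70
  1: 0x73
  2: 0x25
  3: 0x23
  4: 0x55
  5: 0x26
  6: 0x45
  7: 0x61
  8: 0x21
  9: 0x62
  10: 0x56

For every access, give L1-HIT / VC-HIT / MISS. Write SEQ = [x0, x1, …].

SEQ = [MISS, L1-HIT, MISS, MISS, MISS, VC-HIT, MISS, MISS, VC-HIT, VC-HIT, VC-HIT]

0: 0x70 (blk 28, set 0) → MISS  vc=[]
1: 0x73 (blk 28, set 0) → L1-HIT  vc=[]
2: 0x25 (blk 9, set 1) → MISS  vc=[]
3: 0x23 (blk 8, set 0) → MISS  vc=[28]
4: 0x55 (blk 21, set 1) → MISS  vc=[28, 9]
5: 0x26 (blk 9, set 1) → VC-HIT  vc=[28, 21]
6: 0x45 (blk 17, set 1) → MISS  vc=[28, 21, 9]
7: 0x61 (blk 24, set 0) → MISS  vc=[28, 21, 9, 8]
8: 0x21 (blk 8, set 0) → VC-HIT  vc=[28, 21, 9, 24]
9: 0x62 (blk 24, set 0) → VC-HIT  vc=[28, 21, 9, 8]
10: 0x56 (blk 21, set 1) → VC-HIT  vc=[28, 17, 9, 8]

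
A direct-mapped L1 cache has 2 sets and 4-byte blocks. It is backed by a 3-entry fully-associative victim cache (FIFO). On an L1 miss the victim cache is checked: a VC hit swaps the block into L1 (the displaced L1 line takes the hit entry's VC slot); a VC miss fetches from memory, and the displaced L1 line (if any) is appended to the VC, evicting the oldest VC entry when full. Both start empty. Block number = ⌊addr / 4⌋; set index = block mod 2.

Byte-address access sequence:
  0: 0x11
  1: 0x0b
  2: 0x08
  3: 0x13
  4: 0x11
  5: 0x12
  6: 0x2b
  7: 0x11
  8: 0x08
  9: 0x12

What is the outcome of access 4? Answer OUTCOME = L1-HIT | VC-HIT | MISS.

OUTCOME = L1-HIT

#0 0x11→b4/s0 MISS; vc=[]
#1 0xb→b2/s0 MISS; vc=[4]
#2 0x8→b2/s0 L1-HIT; vc=[4]
#3 0x13→b4/s0 VC-HIT; vc=[2]
#4 0x11→b4/s0 L1-HIT; vc=[2]
#5 0x12→b4/s0 L1-HIT; vc=[2]
#6 0x2b→b10/s0 MISS; vc=[2,4]
#7 0x11→b4/s0 VC-HIT; vc=[2,10]
#8 0x8→b2/s0 VC-HIT; vc=[4,10]
#9 0x12→b4/s0 VC-HIT; vc=[2,10]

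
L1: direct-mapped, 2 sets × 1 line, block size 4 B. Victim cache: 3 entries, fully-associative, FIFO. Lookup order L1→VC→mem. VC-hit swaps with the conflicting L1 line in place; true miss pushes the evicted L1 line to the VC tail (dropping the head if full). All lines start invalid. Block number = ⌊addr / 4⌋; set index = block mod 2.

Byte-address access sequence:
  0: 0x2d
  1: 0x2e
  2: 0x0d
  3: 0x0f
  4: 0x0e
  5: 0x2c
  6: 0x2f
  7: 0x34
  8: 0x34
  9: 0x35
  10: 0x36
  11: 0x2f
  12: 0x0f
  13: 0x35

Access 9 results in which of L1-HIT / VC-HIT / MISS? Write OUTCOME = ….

OUTCOME = L1-HIT

  [0] addr=0x2d blk=11 s=1: MISS | VC []
  [1] addr=0x2e blk=11 s=1: L1-HIT | VC []
  [2] addr=0xd blk=3 s=1: MISS | VC [11]
  [3] addr=0xf blk=3 s=1: L1-HIT | VC [11]
  [4] addr=0xe blk=3 s=1: L1-HIT | VC [11]
  [5] addr=0x2c blk=11 s=1: VC-HIT | VC [3]
  [6] addr=0x2f blk=11 s=1: L1-HIT | VC [3]
  [7] addr=0x34 blk=13 s=1: MISS | VC [3, 11]
  [8] addr=0x34 blk=13 s=1: L1-HIT | VC [3, 11]
  [9] addr=0x35 blk=13 s=1: L1-HIT | VC [3, 11]
  [10] addr=0x36 blk=13 s=1: L1-HIT | VC [3, 11]
  [11] addr=0x2f blk=11 s=1: VC-HIT | VC [3, 13]
  [12] addr=0xf blk=3 s=1: VC-HIT | VC [11, 13]
  [13] addr=0x35 blk=13 s=1: VC-HIT | VC [11, 3]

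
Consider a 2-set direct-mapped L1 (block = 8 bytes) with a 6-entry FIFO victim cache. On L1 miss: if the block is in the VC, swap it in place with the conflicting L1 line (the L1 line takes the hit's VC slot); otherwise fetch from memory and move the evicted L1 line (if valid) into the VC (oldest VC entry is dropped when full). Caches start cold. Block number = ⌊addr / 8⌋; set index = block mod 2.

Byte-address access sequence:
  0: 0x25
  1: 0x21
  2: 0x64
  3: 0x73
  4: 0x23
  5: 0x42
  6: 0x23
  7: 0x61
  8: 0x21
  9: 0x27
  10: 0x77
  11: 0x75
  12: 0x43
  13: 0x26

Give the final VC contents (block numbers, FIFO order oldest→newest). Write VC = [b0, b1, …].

VC = [8, 12, 14]

  [0] addr=0x25 blk=4 s=0: MISS | VC []
  [1] addr=0x21 blk=4 s=0: L1-HIT | VC []
  [2] addr=0x64 blk=12 s=0: MISS | VC [4]
  [3] addr=0x73 blk=14 s=0: MISS | VC [4, 12]
  [4] addr=0x23 blk=4 s=0: VC-HIT | VC [14, 12]
  [5] addr=0x42 blk=8 s=0: MISS | VC [14, 12, 4]
  [6] addr=0x23 blk=4 s=0: VC-HIT | VC [14, 12, 8]
  [7] addr=0x61 blk=12 s=0: VC-HIT | VC [14, 4, 8]
  [8] addr=0x21 blk=4 s=0: VC-HIT | VC [14, 12, 8]
  [9] addr=0x27 blk=4 s=0: L1-HIT | VC [14, 12, 8]
  [10] addr=0x77 blk=14 s=0: VC-HIT | VC [4, 12, 8]
  [11] addr=0x75 blk=14 s=0: L1-HIT | VC [4, 12, 8]
  [12] addr=0x43 blk=8 s=0: VC-HIT | VC [4, 12, 14]
  [13] addr=0x26 blk=4 s=0: VC-HIT | VC [8, 12, 14]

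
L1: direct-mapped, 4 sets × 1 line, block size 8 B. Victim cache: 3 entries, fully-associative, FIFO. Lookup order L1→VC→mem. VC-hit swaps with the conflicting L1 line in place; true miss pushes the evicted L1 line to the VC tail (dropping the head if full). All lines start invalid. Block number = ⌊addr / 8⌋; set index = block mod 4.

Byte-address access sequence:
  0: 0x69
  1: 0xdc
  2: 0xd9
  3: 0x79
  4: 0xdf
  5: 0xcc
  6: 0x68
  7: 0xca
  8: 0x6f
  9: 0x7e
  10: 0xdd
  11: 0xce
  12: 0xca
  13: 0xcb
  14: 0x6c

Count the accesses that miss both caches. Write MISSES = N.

MISSES = 4

0: 0x69 (blk 13, set 1) → MISS  vc=[]
1: 0xdc (blk 27, set 3) → MISS  vc=[]
2: 0xd9 (blk 27, set 3) → L1-HIT  vc=[]
3: 0x79 (blk 15, set 3) → MISS  vc=[27]
4: 0xdf (blk 27, set 3) → VC-HIT  vc=[15]
5: 0xcc (blk 25, set 1) → MISS  vc=[15, 13]
6: 0x68 (blk 13, set 1) → VC-HIT  vc=[15, 25]
7: 0xca (blk 25, set 1) → VC-HIT  vc=[15, 13]
8: 0x6f (blk 13, set 1) → VC-HIT  vc=[15, 25]
9: 0x7e (blk 15, set 3) → VC-HIT  vc=[27, 25]
10: 0xdd (blk 27, set 3) → VC-HIT  vc=[15, 25]
11: 0xce (blk 25, set 1) → VC-HIT  vc=[15, 13]
12: 0xca (blk 25, set 1) → L1-HIT  vc=[15, 13]
13: 0xcb (blk 25, set 1) → L1-HIT  vc=[15, 13]
14: 0x6c (blk 13, set 1) → VC-HIT  vc=[15, 25]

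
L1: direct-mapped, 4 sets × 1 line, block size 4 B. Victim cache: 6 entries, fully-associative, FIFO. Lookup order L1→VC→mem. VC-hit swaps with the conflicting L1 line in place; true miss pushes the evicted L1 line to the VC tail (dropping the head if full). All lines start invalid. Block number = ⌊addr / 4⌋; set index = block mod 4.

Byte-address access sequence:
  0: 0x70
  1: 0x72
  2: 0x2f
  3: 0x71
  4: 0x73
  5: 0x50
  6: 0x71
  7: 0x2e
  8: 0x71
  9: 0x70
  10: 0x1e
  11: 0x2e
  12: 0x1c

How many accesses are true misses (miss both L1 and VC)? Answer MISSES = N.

  [0] addr=0x70 blk=28 s=0: MISS | VC []
  [1] addr=0x72 blk=28 s=0: L1-HIT | VC []
  [2] addr=0x2f blk=11 s=3: MISS | VC []
  [3] addr=0x71 blk=28 s=0: L1-HIT | VC []
  [4] addr=0x73 blk=28 s=0: L1-HIT | VC []
  [5] addr=0x50 blk=20 s=0: MISS | VC [28]
  [6] addr=0x71 blk=28 s=0: VC-HIT | VC [20]
  [7] addr=0x2e blk=11 s=3: L1-HIT | VC [20]
  [8] addr=0x71 blk=28 s=0: L1-HIT | VC [20]
  [9] addr=0x70 blk=28 s=0: L1-HIT | VC [20]
  [10] addr=0x1e blk=7 s=3: MISS | VC [20, 11]
  [11] addr=0x2e blk=11 s=3: VC-HIT | VC [20, 7]
  [12] addr=0x1c blk=7 s=3: VC-HIT | VC [20, 11]

MISSES = 4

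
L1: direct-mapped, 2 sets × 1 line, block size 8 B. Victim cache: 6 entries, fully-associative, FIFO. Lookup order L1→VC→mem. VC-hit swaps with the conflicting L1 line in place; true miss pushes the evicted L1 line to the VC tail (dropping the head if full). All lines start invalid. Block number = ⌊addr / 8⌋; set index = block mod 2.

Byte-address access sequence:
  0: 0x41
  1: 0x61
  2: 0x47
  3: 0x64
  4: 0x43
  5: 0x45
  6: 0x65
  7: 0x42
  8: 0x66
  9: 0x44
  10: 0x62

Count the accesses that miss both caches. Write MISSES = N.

MISSES = 2

  [0] addr=0x41 blk=8 s=0: MISS | VC []
  [1] addr=0x61 blk=12 s=0: MISS | VC [8]
  [2] addr=0x47 blk=8 s=0: VC-HIT | VC [12]
  [3] addr=0x64 blk=12 s=0: VC-HIT | VC [8]
  [4] addr=0x43 blk=8 s=0: VC-HIT | VC [12]
  [5] addr=0x45 blk=8 s=0: L1-HIT | VC [12]
  [6] addr=0x65 blk=12 s=0: VC-HIT | VC [8]
  [7] addr=0x42 blk=8 s=0: VC-HIT | VC [12]
  [8] addr=0x66 blk=12 s=0: VC-HIT | VC [8]
  [9] addr=0x44 blk=8 s=0: VC-HIT | VC [12]
  [10] addr=0x62 blk=12 s=0: VC-HIT | VC [8]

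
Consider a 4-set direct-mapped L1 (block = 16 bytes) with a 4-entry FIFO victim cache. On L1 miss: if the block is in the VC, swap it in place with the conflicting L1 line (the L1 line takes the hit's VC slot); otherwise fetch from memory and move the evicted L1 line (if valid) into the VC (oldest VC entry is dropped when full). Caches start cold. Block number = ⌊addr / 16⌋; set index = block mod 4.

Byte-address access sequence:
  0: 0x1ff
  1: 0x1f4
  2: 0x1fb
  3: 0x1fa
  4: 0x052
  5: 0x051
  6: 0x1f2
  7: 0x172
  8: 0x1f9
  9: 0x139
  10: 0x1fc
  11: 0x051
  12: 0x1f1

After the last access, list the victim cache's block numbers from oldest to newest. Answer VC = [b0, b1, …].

#0 0x1ff→b31/s3 MISS; vc=[]
#1 0x1f4→b31/s3 L1-HIT; vc=[]
#2 0x1fb→b31/s3 L1-HIT; vc=[]
#3 0x1fa→b31/s3 L1-HIT; vc=[]
#4 0x52→b5/s1 MISS; vc=[]
#5 0x51→b5/s1 L1-HIT; vc=[]
#6 0x1f2→b31/s3 L1-HIT; vc=[]
#7 0x172→b23/s3 MISS; vc=[31]
#8 0x1f9→b31/s3 VC-HIT; vc=[23]
#9 0x139→b19/s3 MISS; vc=[23,31]
#10 0x1fc→b31/s3 VC-HIT; vc=[23,19]
#11 0x51→b5/s1 L1-HIT; vc=[23,19]
#12 0x1f1→b31/s3 L1-HIT; vc=[23,19]

VC = [23, 19]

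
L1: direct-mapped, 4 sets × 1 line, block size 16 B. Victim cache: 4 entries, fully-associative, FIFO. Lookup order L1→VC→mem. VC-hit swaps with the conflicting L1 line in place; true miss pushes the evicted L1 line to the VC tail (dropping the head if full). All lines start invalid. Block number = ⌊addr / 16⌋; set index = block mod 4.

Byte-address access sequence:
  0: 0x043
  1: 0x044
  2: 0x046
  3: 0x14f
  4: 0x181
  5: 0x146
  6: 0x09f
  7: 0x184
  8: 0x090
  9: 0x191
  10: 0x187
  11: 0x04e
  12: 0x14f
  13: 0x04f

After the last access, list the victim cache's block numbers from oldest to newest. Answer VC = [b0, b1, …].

#0 0x43→b4/s0 MISS; vc=[]
#1 0x44→b4/s0 L1-HIT; vc=[]
#2 0x46→b4/s0 L1-HIT; vc=[]
#3 0x14f→b20/s0 MISS; vc=[4]
#4 0x181→b24/s0 MISS; vc=[4,20]
#5 0x146→b20/s0 VC-HIT; vc=[4,24]
#6 0x9f→b9/s1 MISS; vc=[4,24]
#7 0x184→b24/s0 VC-HIT; vc=[4,20]
#8 0x90→b9/s1 L1-HIT; vc=[4,20]
#9 0x191→b25/s1 MISS; vc=[4,20,9]
#10 0x187→b24/s0 L1-HIT; vc=[4,20,9]
#11 0x4e→b4/s0 VC-HIT; vc=[24,20,9]
#12 0x14f→b20/s0 VC-HIT; vc=[24,4,9]
#13 0x4f→b4/s0 VC-HIT; vc=[24,20,9]

VC = [24, 20, 9]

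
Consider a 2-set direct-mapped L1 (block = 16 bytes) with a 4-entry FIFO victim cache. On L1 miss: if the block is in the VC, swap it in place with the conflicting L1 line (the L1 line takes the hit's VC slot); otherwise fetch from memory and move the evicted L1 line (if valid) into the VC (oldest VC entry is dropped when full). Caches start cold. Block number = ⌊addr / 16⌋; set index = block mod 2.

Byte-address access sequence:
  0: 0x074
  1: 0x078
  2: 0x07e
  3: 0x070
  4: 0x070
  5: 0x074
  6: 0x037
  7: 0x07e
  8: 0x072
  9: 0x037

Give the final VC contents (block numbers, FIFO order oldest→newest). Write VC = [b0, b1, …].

  [0] addr=0x74 blk=7 s=1: MISS | VC []
  [1] addr=0x78 blk=7 s=1: L1-HIT | VC []
  [2] addr=0x7e blk=7 s=1: L1-HIT | VC []
  [3] addr=0x70 blk=7 s=1: L1-HIT | VC []
  [4] addr=0x70 blk=7 s=1: L1-HIT | VC []
  [5] addr=0x74 blk=7 s=1: L1-HIT | VC []
  [6] addr=0x37 blk=3 s=1: MISS | VC [7]
  [7] addr=0x7e blk=7 s=1: VC-HIT | VC [3]
  [8] addr=0x72 blk=7 s=1: L1-HIT | VC [3]
  [9] addr=0x37 blk=3 s=1: VC-HIT | VC [7]

VC = [7]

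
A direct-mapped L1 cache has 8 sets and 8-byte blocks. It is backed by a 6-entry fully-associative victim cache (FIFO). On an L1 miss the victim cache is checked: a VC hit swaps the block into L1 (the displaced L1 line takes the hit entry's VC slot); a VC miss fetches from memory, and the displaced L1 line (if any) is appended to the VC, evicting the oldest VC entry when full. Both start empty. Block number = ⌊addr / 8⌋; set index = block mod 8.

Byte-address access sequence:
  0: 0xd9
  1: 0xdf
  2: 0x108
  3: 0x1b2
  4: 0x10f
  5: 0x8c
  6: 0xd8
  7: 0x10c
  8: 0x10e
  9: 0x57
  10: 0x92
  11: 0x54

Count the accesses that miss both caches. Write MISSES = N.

0: 0xd9 (blk 27, set 3) → MISS  vc=[]
1: 0xdf (blk 27, set 3) → L1-HIT  vc=[]
2: 0x108 (blk 33, set 1) → MISS  vc=[]
3: 0x1b2 (blk 54, set 6) → MISS  vc=[]
4: 0x10f (blk 33, set 1) → L1-HIT  vc=[]
5: 0x8c (blk 17, set 1) → MISS  vc=[33]
6: 0xd8 (blk 27, set 3) → L1-HIT  vc=[33]
7: 0x10c (blk 33, set 1) → VC-HIT  vc=[17]
8: 0x10e (blk 33, set 1) → L1-HIT  vc=[17]
9: 0x57 (blk 10, set 2) → MISS  vc=[17]
10: 0x92 (blk 18, set 2) → MISS  vc=[17, 10]
11: 0x54 (blk 10, set 2) → VC-HIT  vc=[17, 18]

MISSES = 6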